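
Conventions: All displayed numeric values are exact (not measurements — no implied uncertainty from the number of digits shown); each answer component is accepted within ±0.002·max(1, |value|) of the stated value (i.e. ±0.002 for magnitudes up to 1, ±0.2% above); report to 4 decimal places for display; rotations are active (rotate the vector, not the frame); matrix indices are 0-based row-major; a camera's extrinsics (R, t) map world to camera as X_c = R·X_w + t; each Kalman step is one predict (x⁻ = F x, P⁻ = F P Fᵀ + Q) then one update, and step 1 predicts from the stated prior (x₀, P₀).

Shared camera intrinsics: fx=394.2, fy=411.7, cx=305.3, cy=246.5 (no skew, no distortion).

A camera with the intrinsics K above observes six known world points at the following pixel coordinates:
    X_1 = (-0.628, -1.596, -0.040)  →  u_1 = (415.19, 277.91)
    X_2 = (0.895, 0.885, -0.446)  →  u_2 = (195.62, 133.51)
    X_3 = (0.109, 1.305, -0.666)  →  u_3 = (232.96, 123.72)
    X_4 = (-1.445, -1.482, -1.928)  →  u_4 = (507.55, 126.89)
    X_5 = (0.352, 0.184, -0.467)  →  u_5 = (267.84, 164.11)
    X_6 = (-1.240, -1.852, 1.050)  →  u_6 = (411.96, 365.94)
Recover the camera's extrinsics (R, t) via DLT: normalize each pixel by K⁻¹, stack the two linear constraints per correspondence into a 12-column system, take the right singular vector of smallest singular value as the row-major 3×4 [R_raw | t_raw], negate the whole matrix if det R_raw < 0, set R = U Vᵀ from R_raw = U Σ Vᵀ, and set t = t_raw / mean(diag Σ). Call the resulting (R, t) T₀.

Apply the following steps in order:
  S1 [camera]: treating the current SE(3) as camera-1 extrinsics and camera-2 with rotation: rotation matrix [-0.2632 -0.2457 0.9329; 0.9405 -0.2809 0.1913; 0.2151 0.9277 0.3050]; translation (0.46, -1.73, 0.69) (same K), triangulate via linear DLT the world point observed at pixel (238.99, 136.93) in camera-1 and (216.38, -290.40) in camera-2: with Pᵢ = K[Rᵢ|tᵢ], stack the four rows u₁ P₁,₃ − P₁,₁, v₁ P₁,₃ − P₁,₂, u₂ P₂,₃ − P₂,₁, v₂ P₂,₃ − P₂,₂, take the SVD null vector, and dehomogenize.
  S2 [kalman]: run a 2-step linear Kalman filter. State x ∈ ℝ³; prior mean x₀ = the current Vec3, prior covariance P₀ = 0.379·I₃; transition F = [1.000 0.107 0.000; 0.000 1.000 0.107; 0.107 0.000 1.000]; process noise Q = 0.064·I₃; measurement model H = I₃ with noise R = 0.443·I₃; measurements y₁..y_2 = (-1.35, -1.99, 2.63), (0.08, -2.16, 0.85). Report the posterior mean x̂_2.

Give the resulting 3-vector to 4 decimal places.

result = (-0.3886, -1.0354, 0.8405)

source (pnp_recover): camera pose = R=[-0.6138 -0.6870 -0.3891; -0.0518 -0.4567 0.8881; -0.7878 0.5652 0.2447], t=(-0.2700, -0.3900, 4.8202)
after S1 (triangulate): (0.1029, 1.1086, -0.5522)
after S2 (kf_track): (-0.3886, -1.0354, 0.8405)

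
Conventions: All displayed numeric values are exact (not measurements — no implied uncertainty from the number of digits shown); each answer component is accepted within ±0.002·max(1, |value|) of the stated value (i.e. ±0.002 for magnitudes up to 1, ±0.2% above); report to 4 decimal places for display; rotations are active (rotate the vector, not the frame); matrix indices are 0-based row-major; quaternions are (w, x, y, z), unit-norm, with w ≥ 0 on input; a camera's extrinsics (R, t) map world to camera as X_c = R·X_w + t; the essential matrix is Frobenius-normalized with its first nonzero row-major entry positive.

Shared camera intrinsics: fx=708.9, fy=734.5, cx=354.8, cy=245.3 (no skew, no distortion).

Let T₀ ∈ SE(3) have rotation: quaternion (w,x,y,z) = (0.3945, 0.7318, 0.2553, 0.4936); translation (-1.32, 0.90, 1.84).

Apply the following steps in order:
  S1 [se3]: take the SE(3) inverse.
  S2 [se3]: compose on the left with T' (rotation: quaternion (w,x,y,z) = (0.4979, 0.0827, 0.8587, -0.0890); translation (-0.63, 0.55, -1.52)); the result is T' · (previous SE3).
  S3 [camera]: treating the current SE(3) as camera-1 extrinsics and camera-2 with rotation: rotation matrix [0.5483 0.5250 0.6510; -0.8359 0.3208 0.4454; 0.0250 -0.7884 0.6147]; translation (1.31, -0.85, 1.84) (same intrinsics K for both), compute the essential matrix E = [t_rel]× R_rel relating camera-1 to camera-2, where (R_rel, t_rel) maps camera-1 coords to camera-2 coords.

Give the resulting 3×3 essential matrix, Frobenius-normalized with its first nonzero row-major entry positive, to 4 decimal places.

after S1 (invert_se3): R=[0.3823 0.7631 0.5210; -0.0158 -0.5584 0.8294; 0.9239 -0.3254 -0.2014], t=(-1.1408, -1.0445, 1.8830)
after S2 (compose_se3): R=[0.5852 -0.7765 -0.2335; -0.2122 -0.4246 0.8802; -0.7826 -0.4655 -0.4133], t=(1.2711, -0.9674, -1.3737)
after S3 (essential): [0.6689 -0.0031 -0.1702; -0.2222 0.0110 -0.5981; -0.0567 -0.0046 0.3365]

matrix = [0.6689 -0.0031 -0.1702; -0.2222 0.0110 -0.5981; -0.0567 -0.0046 0.3365]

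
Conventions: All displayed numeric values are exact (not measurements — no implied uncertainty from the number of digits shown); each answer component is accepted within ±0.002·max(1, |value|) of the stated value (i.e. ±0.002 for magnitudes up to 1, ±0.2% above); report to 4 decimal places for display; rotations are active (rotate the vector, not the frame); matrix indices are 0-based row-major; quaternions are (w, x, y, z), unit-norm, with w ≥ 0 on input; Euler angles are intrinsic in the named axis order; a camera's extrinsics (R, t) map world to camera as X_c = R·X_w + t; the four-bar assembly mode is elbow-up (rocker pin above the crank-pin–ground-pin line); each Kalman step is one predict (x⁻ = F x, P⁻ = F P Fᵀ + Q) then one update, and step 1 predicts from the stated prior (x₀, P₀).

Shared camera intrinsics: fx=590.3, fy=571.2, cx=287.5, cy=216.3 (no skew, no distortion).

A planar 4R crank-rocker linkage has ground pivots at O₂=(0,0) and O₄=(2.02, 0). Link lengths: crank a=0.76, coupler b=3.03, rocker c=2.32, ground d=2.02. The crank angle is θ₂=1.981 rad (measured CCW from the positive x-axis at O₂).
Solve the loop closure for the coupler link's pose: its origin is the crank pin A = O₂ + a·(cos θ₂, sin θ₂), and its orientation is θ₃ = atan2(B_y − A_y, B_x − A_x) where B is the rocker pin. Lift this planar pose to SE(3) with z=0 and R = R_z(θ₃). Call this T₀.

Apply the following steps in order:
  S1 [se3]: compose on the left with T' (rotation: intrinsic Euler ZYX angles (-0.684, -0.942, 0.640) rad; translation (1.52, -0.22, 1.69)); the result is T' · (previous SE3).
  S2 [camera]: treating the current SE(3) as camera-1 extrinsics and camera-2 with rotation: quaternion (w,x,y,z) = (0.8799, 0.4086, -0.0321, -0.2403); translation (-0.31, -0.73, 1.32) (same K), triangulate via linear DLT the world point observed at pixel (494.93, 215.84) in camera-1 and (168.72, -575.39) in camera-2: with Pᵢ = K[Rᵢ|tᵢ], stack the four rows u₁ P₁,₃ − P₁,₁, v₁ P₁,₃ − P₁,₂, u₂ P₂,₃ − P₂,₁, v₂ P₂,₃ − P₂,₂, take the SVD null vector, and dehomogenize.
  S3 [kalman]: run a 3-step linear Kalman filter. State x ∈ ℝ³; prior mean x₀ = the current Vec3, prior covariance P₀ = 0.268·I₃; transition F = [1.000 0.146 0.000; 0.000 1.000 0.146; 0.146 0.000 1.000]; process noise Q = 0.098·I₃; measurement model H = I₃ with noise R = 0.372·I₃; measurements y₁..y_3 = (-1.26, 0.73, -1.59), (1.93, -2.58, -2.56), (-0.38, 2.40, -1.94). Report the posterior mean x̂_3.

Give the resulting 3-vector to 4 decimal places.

source (fourbar_fk): coupler pose = R=[0.8471 -0.5314 0.0000; 0.5314 0.8471 0.0000; 0.0000 0.0000 1.0000], t=(-0.3031, 0.6970, 0.0000)
after S1 (compose_se3): R=[0.4566 -0.1300 -0.8801; 0.1777 0.9827 -0.0530; 0.8717 -0.1322 0.4718], t=(1.4742, 0.5386, 1.6897)
after S2 (triangulate): (0.5708, -0.6012, 0.9718)
after S3 (kf_track): (0.1102, 0.1756, -1.4326)

result = (0.1102, 0.1756, -1.4326)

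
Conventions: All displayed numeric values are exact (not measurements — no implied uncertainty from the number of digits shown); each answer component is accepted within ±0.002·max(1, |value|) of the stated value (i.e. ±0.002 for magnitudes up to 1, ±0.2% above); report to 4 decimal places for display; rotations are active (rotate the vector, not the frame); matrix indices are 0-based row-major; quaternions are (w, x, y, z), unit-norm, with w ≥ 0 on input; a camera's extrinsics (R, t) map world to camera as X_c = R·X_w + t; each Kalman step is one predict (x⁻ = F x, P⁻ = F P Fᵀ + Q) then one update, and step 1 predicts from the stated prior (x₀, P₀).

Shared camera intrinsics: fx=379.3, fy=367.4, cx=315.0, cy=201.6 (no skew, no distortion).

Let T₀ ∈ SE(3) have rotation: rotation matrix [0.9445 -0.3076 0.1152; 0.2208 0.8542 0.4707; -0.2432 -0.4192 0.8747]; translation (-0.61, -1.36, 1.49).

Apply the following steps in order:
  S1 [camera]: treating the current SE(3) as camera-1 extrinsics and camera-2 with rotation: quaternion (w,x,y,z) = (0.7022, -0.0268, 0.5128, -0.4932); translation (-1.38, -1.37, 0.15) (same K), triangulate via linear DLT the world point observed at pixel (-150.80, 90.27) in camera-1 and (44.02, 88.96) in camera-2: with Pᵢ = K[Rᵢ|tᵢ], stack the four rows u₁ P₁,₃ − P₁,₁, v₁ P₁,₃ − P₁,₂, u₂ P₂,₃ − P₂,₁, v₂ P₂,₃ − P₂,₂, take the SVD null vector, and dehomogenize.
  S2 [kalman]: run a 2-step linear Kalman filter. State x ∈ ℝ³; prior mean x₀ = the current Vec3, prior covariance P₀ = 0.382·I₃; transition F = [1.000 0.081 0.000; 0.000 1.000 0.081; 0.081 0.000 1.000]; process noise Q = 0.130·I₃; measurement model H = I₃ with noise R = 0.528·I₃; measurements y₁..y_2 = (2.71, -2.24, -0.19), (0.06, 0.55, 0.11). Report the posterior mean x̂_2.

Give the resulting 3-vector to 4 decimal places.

result = (0.4529, -0.0482, 0.1156)

after S1 (triangulate): (-1.1311, 1.1146, 0.3593)
after S2 (kf_track): (0.4529, -0.0482, 0.1156)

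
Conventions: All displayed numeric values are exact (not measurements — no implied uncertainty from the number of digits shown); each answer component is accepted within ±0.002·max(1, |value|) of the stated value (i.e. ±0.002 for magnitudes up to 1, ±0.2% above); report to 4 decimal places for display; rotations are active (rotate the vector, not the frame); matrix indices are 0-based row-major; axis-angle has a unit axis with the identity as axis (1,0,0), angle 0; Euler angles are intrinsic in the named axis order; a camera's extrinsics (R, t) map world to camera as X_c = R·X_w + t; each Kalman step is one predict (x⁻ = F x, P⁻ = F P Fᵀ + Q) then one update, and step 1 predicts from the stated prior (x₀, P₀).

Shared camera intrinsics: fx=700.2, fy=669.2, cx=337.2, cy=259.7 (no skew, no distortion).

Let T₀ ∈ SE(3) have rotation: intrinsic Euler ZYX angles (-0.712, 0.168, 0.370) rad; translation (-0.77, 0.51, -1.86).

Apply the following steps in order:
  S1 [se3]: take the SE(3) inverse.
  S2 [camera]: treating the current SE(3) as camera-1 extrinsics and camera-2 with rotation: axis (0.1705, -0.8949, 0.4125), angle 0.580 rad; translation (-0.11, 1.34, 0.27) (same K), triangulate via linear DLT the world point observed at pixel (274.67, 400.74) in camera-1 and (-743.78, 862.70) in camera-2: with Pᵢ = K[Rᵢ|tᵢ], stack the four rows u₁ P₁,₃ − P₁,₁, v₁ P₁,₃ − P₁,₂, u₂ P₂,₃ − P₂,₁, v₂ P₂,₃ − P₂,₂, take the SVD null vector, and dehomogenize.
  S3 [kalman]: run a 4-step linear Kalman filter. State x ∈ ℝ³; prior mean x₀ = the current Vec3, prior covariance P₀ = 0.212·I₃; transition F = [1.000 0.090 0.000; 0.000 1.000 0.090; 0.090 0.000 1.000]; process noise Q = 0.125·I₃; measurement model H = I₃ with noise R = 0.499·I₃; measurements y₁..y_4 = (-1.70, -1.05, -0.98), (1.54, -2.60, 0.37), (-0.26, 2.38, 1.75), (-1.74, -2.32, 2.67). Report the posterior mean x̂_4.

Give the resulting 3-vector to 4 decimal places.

result = (-0.8129, -0.7065, 1.5162)

after S1 (invert_se3): R=[0.7464 -0.6442 -0.1672; 0.6549 0.6663 0.3565; -0.1182 -0.3756 0.9192], t=(0.5922, 0.8276, 1.8102)
after S2 (triangulate): (-0.9198, -0.0578, 1.3656)
after S3 (kf_track): (-0.8129, -0.7065, 1.5162)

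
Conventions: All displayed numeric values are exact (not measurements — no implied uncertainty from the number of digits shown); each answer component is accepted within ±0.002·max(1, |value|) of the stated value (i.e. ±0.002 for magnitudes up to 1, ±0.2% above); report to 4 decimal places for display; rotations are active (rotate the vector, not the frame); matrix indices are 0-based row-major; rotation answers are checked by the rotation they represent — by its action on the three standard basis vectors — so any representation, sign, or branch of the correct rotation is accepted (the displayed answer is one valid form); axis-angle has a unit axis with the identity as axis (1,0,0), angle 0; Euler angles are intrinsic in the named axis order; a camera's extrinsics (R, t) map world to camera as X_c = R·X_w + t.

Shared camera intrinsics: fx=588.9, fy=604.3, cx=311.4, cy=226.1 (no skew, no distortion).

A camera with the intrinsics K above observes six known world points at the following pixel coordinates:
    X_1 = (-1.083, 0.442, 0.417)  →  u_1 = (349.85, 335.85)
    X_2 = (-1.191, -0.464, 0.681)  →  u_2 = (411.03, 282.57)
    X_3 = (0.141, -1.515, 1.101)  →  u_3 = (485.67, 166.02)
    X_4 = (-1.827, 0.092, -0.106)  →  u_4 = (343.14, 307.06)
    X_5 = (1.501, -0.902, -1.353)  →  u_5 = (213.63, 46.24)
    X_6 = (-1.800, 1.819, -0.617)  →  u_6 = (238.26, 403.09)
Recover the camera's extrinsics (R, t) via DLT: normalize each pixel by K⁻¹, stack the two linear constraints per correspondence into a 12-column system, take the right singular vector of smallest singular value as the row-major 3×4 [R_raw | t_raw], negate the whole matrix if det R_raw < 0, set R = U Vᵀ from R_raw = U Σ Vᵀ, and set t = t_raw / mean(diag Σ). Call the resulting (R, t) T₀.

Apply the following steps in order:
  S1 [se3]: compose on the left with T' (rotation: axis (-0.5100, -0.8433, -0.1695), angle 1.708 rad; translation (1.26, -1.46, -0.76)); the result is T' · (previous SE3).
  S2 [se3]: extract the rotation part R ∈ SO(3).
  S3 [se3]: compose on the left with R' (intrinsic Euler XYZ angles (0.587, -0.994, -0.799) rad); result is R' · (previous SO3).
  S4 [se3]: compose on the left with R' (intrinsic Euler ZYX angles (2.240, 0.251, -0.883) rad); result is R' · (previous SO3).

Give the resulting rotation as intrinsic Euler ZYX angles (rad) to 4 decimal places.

rotation (euler_zyx) = (0.4182, 0.0478, -0.0925)

source (pnp_recover): camera pose = R=[-0.2684 -0.5442 0.7949; -0.4121 0.8107 0.4159; -0.8707 -0.2160 -0.4419], t=(0.0600, 0.2501, 6.1021)
after S1 (compose_se3): R=[0.3284 0.6052 0.7252; -0.9443 0.2256 0.2394; -0.0187 -0.7634 0.6456], t=(-3.0642, 2.8017, -1.4249)
after S2 (rot_of_se3): [0.3284 0.6052 0.7252; -0.9443 0.2256 0.2394; -0.0187 -0.7634 0.6456]
after S3 (compose_so3): [-0.2285 0.9583 -0.1718; -0.5308 -0.2705 -0.8031; -0.8161 -0.0923 0.5705]
after S4 (compose_so3): [0.9128 -0.4084 0.0060; 0.4056 0.9081 0.1038; -0.0478 -0.0923 0.9946]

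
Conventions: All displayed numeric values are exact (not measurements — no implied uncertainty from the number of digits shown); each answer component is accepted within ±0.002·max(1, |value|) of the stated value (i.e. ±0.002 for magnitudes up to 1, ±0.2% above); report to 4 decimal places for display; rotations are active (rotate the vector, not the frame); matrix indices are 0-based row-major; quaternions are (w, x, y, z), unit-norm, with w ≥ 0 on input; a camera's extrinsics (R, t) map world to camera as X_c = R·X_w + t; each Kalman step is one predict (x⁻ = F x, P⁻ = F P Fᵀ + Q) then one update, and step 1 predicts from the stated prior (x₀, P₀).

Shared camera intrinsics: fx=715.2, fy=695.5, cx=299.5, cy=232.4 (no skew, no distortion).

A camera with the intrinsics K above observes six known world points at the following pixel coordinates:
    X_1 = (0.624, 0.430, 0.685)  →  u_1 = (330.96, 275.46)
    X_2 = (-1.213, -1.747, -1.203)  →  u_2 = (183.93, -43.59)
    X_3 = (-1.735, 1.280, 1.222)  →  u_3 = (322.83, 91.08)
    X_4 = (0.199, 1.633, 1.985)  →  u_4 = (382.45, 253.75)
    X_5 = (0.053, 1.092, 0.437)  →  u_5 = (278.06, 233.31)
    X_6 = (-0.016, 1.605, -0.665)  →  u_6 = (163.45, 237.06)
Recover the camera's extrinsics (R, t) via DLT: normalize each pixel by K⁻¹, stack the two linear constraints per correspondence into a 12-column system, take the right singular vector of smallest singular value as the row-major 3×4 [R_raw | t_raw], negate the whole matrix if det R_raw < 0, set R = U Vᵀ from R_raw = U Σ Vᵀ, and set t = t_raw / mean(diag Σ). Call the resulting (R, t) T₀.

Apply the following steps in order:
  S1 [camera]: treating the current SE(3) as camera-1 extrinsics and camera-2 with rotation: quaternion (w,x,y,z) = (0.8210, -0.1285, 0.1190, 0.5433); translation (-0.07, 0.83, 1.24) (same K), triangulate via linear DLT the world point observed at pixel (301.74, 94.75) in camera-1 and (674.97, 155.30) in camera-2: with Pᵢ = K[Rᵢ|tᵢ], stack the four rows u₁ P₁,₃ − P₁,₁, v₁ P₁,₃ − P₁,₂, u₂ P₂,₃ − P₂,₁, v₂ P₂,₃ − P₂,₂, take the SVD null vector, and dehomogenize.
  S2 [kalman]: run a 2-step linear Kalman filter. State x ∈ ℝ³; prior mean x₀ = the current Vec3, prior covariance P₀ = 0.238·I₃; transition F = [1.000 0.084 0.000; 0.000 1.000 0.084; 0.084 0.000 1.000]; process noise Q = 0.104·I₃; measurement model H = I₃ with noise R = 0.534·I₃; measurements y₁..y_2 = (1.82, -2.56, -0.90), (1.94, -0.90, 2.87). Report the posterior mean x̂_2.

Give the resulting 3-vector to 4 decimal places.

source (pnp_recover): camera pose = R=[0.0835 -0.3862 0.9186; 0.9778 0.2095 -0.0008; -0.1921 0.8983 0.3952], t=(-0.2100, -0.2701, 6.3994)
after S1 (triangulate): (-0.5892, -1.1101, -0.1659)
after S2 (kf_track): (0.8741, -1.3100, 0.8296)

result = (0.8741, -1.3100, 0.8296)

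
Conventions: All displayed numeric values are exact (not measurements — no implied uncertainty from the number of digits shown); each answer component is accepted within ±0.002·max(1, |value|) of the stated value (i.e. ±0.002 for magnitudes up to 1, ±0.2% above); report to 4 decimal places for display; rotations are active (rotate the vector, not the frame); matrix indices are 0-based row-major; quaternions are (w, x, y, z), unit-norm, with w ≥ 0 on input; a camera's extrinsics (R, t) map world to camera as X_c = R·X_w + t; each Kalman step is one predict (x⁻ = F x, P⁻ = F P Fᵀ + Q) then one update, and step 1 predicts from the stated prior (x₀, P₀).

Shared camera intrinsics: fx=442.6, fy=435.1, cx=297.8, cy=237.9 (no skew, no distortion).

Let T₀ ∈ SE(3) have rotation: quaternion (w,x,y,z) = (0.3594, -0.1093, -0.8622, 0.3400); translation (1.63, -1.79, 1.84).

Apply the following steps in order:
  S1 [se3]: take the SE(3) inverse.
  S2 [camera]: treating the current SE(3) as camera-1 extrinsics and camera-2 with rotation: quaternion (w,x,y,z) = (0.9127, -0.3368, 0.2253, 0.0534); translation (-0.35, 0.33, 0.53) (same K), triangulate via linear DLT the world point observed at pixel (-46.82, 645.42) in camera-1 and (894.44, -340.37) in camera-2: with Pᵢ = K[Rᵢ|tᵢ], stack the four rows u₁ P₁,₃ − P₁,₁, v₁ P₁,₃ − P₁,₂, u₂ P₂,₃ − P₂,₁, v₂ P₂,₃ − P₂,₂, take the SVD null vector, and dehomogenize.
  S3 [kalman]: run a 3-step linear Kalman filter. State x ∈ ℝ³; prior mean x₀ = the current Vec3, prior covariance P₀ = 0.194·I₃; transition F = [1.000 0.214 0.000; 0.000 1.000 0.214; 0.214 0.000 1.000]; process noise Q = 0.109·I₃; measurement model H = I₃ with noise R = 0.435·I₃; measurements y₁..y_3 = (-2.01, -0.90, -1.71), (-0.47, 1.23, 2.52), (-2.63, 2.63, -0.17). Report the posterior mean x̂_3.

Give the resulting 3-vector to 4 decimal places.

after S1 (invert_se3): R=[-0.7178 0.4328 0.5454; -0.0559 0.7449 -0.6648; -0.6940 -0.5077 -0.5105], t=(0.9413, 2.6478, 1.1618)
after S2 (triangulate): (1.3957, -1.9737, -0.1070)
after S3 (kf_track): (-1.2064, 0.7393, 0.3595)

result = (-1.2064, 0.7393, 0.3595)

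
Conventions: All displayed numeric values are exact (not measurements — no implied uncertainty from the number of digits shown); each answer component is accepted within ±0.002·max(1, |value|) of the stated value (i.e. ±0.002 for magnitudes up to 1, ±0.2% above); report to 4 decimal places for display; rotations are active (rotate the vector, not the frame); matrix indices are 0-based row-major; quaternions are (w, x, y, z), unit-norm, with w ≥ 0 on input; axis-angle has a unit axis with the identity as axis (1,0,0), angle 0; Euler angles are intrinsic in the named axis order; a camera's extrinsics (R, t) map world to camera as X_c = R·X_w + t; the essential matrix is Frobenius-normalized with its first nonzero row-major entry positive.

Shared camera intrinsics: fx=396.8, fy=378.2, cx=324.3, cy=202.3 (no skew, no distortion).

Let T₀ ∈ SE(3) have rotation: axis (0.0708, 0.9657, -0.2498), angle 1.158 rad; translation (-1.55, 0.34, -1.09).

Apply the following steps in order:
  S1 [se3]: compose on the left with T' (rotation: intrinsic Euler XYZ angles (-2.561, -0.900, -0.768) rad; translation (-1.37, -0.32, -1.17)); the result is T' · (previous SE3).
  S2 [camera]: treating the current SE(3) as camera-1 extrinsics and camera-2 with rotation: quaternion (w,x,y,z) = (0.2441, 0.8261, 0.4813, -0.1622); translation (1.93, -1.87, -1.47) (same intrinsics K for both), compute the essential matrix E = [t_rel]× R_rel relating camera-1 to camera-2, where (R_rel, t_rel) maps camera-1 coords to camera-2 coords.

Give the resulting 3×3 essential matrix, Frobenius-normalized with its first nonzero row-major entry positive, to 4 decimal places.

after S1 (compose_se3): R=[0.8008 0.5974 -0.0431; 0.1114 -0.0778 0.9907; 0.5885 -0.7982 -0.1288], t=(-1.0624, -2.1740, -0.7527)
after S2 (essential): [0.2505 -0.0134 0.5601; -0.4299 0.3406 0.3631; 0.3587 -0.1674 0.1842]

matrix = [0.2505 -0.0134 0.5601; -0.4299 0.3406 0.3631; 0.3587 -0.1674 0.1842]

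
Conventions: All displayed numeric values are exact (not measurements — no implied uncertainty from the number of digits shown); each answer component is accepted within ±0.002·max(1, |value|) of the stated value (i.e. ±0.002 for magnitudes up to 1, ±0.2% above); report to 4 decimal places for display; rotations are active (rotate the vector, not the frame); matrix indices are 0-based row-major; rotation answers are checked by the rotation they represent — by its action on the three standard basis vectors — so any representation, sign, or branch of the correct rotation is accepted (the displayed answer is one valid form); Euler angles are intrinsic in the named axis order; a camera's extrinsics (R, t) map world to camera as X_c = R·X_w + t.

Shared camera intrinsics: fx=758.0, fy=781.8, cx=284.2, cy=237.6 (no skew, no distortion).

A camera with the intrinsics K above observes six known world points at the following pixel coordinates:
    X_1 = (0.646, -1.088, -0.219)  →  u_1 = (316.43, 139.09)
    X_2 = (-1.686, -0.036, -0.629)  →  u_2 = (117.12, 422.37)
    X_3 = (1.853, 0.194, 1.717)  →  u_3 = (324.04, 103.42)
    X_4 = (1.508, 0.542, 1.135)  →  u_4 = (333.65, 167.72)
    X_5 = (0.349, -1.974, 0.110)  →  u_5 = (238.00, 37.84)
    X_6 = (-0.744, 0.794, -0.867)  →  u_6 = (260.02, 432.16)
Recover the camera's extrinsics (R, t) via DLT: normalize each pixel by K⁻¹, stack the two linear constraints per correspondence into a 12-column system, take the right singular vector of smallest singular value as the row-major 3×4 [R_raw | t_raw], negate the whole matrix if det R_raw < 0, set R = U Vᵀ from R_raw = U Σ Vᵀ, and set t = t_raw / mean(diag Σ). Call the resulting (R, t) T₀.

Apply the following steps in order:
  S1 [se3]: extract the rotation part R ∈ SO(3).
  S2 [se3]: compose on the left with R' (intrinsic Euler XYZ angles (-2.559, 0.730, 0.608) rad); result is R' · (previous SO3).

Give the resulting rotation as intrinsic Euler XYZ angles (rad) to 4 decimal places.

source (pnp_recover): camera pose = R=[0.8244 0.1825 -0.5358; -0.4919 0.6993 -0.5186; 0.2800 0.6911 0.6663], t=(-0.2000, 0.2200, 6.6297)
after S1 (rot_of_se3): [0.8244 0.1825 -0.5358; -0.4919 0.6993 -0.5186; 0.2800 0.6911 0.6663]
after S2 (compose_so3): [0.9003 0.2748 0.3374; -0.2927 -0.1915 0.9369; 0.3221 -0.9422 -0.0919]

rotation (euler_xyz) = (-1.6686, 0.3442, -0.2963)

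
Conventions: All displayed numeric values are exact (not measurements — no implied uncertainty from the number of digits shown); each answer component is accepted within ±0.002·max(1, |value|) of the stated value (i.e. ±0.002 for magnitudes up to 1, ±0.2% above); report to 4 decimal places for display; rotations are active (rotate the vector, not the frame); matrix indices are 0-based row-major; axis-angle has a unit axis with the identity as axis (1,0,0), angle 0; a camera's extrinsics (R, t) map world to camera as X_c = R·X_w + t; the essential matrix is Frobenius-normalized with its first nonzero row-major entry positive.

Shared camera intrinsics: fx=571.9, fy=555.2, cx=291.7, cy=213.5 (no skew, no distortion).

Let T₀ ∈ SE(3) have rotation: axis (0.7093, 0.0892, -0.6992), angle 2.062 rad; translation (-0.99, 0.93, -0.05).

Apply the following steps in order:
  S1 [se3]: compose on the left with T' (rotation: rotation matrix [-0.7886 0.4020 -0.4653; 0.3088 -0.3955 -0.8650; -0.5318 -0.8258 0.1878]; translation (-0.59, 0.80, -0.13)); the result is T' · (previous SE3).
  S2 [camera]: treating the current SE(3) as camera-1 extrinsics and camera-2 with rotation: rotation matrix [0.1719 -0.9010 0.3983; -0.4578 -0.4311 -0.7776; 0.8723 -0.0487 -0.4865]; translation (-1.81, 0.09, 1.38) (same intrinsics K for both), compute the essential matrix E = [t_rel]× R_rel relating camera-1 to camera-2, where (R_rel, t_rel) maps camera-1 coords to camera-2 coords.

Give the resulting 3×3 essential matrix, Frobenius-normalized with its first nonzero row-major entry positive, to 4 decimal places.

after S1 (compose_se3): R=[-0.0462 -0.9929 0.1099; 0.9894 -0.0606 -0.1318; 0.1375 0.1026 0.9852], t=(0.5878, 0.1697, -0.3809)
after S2 (essential): [0.1068 0.0037 -0.3091; -0.2577 -0.6361 0.1289; 0.1246 -0.2225 -0.5834]

matrix = [0.1068 0.0037 -0.3091; -0.2577 -0.6361 0.1289; 0.1246 -0.2225 -0.5834]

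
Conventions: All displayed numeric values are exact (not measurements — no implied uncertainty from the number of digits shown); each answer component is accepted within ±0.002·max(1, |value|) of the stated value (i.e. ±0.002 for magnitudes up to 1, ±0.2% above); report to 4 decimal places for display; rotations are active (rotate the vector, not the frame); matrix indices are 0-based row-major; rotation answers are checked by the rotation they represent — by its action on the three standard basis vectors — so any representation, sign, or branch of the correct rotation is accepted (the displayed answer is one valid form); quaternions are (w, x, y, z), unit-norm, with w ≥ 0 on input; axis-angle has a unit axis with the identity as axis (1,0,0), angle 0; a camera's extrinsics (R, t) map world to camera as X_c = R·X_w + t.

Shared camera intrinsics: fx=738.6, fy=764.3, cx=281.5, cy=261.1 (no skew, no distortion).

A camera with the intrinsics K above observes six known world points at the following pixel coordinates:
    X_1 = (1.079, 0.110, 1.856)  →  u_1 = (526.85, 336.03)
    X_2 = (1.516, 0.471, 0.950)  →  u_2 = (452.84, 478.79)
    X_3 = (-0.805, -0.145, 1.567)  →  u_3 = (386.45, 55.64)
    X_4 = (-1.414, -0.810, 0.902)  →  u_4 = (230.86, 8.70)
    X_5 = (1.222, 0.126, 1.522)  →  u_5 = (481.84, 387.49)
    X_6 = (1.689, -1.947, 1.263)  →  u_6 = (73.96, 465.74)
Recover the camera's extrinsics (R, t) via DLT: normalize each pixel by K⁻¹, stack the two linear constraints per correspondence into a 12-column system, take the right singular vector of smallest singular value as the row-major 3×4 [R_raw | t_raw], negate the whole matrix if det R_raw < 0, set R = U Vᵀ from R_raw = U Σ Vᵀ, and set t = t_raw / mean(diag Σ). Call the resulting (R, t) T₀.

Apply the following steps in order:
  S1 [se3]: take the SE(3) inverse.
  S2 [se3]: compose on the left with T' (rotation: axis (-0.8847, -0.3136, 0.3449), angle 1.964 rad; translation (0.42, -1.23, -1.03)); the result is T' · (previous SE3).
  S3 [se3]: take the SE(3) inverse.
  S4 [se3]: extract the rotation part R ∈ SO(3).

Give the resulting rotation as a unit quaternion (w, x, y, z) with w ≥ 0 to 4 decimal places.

rotation (quat) = (0.3928, -0.4347, -0.6950, 0.4168)

source (pnp_recover): camera pose = R=[0.0954 0.7893 0.6065; 0.8760 0.2228 -0.4278; -0.4728 0.5721 -0.6702], t=(-0.1102, 0.1797, 5.3201)
after S1 (invert_se3): R=[0.0954 0.8760 -0.4728; 0.7893 0.2228 0.5721; 0.6065 -0.4278 -0.6702], t=(2.3686, -2.9967, 3.7092)
after S2 (compose_se3): R=[-0.3135 0.9317 0.1835; 0.2768 0.2746 -0.9209; -0.9084 -0.2378 -0.3440], t=(-0.7585, 3.6503, 0.7428)
after S3 (invert_se3): R=[-0.3135 0.2768 -0.9084; 0.9317 0.2746 -0.2378; 0.1835 -0.9209 -0.3440], t=(-0.5736, -0.1189, 3.7561)
after S4 (rot_of_se3): [-0.3135 0.2768 -0.9084; 0.9317 0.2746 -0.2378; 0.1835 -0.9209 -0.3440]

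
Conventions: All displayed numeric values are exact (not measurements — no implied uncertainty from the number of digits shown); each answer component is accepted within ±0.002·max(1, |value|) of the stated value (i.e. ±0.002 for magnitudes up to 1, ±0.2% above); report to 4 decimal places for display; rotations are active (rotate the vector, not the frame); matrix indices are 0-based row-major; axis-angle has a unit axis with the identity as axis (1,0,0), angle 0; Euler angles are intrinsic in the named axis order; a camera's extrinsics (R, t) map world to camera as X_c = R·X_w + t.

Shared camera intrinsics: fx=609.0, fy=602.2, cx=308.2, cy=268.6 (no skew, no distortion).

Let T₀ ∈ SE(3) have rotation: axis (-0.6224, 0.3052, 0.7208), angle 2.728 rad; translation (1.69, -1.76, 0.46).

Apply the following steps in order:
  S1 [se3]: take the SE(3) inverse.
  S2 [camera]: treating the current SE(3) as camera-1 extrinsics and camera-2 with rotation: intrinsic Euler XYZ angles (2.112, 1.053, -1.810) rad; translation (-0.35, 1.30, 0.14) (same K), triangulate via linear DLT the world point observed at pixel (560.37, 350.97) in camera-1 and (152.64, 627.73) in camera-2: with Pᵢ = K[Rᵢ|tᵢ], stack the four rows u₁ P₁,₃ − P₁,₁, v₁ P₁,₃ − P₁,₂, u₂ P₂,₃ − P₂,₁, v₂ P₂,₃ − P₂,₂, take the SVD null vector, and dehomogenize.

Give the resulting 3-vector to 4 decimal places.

after S1 (invert_se3): R=[-0.1737 -0.0743 -0.9820; -0.6535 -0.7373 0.1713; -0.7368 0.6715 0.0795], t=(0.6145, -0.2721, 2.3903)
after S2 (triangulate): (-1.9654, 0.4374, -0.7760)

result = (-1.9654, 0.4374, -0.7760)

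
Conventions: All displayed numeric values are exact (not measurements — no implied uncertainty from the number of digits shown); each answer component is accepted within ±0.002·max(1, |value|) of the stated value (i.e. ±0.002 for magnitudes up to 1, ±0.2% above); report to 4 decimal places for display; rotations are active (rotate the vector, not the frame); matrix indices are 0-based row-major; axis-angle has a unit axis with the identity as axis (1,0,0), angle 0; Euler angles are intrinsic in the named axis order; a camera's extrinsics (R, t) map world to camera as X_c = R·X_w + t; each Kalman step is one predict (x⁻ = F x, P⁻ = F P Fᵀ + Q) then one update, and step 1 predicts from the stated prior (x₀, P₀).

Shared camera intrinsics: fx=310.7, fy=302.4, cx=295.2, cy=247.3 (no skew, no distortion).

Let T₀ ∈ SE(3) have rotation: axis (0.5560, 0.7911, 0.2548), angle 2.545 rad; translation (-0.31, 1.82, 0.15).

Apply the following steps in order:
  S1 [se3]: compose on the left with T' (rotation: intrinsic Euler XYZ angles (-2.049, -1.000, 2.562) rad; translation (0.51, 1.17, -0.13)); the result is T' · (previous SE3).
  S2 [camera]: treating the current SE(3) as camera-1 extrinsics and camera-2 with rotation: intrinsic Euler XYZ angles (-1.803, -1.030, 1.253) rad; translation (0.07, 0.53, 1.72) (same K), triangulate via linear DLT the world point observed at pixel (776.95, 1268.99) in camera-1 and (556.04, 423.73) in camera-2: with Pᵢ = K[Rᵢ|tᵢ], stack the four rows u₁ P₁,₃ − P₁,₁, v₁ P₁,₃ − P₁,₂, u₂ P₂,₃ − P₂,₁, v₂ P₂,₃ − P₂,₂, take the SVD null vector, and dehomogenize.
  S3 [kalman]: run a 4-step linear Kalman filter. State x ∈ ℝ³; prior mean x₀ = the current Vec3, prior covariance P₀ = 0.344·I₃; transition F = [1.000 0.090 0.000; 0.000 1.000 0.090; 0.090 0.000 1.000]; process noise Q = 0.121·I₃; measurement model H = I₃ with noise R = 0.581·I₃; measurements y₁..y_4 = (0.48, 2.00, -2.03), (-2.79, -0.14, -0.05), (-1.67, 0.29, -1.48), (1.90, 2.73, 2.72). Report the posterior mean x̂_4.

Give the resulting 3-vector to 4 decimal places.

result = (0.0068, 0.9987, 0.2696)

after S1 (compose_se3): R=[-0.0054 -0.9651 0.2617; 0.1181 -0.2605 -0.9582; 0.9930 0.0257 0.1154], t=(-0.0146, 1.4699, 1.6209)
after S2 (triangulate): (-0.4481, -1.9413, -1.3958)
after S3 (kf_track): (0.0068, 0.9987, 0.2696)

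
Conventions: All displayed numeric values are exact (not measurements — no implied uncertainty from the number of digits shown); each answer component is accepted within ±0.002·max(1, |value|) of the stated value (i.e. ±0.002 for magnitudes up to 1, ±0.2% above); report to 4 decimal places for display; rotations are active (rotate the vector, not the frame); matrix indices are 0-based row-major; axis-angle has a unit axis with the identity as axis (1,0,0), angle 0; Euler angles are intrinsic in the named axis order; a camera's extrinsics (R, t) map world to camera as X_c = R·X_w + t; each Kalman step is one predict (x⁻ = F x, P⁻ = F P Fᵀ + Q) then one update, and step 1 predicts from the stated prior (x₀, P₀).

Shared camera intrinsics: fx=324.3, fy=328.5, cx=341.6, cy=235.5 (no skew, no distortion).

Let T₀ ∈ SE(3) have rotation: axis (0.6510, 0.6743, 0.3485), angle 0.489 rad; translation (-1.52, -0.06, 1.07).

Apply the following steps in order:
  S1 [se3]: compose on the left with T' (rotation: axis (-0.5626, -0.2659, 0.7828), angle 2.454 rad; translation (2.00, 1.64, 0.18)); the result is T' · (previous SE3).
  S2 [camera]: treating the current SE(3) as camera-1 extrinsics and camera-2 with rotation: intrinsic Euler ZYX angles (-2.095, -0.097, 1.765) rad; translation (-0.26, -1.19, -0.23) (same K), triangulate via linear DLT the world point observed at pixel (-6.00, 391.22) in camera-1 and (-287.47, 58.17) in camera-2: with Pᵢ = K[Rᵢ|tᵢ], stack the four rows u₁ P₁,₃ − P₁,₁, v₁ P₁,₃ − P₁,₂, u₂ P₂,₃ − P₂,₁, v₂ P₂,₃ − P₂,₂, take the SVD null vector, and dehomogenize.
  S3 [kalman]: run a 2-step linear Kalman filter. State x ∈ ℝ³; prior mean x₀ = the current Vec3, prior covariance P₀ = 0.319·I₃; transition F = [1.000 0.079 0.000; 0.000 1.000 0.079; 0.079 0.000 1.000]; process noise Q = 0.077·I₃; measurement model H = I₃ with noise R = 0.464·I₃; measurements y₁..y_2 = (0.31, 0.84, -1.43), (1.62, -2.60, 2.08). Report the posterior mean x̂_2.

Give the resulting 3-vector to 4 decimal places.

after S1 (compose_se3): R=[0.0283 -0.5096 -0.8600; 0.5747 -0.6956 0.4311; -0.8178 -0.5065 0.2732], t=(1.3197, 0.5078, 1.4893)
after S2 (triangulate): (0.4553, 1.5616, 1.5626)
after S3 (kf_track): (0.8900, -0.1724, 0.8834)

result = (0.8900, -0.1724, 0.8834)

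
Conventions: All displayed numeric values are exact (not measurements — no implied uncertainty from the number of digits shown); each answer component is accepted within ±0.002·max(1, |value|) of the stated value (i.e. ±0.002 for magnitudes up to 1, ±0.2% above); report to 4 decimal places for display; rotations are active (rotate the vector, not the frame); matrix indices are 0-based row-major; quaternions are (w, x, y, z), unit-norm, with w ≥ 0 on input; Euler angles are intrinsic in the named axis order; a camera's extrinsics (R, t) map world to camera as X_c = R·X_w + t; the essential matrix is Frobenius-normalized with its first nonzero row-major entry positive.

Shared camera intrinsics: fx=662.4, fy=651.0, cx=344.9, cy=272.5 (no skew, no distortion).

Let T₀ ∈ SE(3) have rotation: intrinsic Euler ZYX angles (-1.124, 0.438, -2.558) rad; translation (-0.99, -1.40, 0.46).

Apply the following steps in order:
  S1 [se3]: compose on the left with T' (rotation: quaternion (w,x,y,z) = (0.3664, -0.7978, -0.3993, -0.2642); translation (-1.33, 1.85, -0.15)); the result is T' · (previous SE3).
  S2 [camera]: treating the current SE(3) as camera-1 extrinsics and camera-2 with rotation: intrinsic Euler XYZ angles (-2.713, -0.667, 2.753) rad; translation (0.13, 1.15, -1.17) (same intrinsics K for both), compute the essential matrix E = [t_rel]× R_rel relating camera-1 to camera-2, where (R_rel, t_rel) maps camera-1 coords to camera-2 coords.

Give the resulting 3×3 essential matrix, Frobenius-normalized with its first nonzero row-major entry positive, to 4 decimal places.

after S1 (compose_se3): R=[-0.5213 -0.6510 0.5518; 0.1731 -0.7138 -0.6786; 0.8356 -0.2583 0.4848], t=(-2.9698, 2.3546, -0.6062)
after S2 (essential): [0.3649 0.4569 0.3803; 0.2489 0.2840 -0.4659; 0.0866 0.0909 -0.3715]

matrix = [0.3649 0.4569 0.3803; 0.2489 0.2840 -0.4659; 0.0866 0.0909 -0.3715]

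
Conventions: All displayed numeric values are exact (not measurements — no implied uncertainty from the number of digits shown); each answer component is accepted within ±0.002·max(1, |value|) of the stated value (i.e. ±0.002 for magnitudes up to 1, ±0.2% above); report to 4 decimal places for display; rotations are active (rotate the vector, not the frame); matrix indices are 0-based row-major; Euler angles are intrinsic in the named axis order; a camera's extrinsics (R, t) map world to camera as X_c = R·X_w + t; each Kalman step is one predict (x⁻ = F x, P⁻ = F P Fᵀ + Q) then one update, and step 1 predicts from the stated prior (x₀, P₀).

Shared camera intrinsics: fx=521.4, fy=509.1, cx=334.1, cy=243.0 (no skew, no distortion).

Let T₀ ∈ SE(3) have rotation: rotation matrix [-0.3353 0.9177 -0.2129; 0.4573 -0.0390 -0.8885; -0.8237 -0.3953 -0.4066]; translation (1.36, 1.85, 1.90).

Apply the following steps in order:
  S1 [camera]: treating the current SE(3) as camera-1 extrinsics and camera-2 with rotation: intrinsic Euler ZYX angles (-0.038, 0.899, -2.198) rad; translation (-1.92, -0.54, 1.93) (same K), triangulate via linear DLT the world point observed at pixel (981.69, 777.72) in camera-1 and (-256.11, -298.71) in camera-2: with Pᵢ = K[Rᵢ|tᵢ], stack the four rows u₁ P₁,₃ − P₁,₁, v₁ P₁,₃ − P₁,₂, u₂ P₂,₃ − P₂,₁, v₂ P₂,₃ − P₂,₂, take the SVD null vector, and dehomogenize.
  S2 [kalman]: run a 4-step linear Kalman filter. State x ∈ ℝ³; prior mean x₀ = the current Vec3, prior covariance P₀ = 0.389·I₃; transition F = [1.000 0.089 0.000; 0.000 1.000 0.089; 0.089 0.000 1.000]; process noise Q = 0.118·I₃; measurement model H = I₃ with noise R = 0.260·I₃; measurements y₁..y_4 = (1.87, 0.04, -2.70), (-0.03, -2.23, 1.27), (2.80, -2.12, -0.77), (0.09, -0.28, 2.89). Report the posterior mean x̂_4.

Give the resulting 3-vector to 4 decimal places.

after S1 (triangulate): (-0.8143, 1.4171, -1.4941)
after S2 (kf_track): (0.8452, -0.9228, 1.1962)

result = (0.8452, -0.9228, 1.1962)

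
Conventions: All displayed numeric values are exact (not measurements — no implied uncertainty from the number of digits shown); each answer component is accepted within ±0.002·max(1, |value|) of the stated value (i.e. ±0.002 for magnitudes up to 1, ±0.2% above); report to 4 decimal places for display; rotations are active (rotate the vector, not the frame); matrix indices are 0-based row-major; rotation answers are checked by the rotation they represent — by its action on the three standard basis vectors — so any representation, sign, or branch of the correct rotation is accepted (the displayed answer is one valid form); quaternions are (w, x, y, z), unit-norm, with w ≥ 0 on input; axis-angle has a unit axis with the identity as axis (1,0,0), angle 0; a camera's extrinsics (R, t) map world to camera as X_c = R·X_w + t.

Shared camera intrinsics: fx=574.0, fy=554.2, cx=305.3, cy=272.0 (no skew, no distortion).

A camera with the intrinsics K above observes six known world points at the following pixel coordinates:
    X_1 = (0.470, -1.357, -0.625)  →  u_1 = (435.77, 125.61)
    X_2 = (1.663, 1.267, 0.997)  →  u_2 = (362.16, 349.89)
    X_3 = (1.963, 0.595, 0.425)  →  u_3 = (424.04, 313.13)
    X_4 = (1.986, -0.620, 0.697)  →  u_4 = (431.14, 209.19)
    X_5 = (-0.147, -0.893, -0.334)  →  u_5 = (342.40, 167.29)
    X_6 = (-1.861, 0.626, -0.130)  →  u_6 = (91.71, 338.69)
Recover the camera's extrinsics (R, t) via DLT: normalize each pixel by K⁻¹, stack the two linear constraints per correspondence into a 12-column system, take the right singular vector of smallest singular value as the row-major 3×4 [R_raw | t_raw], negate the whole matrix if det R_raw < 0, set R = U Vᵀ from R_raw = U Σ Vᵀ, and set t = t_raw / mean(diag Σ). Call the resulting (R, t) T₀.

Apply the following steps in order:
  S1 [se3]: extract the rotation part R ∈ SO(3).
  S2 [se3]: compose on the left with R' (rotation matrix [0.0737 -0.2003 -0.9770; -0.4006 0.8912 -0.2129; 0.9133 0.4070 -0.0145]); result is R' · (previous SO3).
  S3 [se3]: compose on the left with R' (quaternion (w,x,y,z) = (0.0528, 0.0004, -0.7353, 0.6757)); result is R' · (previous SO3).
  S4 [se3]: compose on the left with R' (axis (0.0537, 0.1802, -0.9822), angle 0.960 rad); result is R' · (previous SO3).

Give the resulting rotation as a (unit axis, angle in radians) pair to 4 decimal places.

rotation (axis_angle) = ((-0.4903, 0.5613, -0.6667), 2.4936)

source (pnp_recover): camera pose = R=[0.8253 -0.1747 -0.5369; 0.0452 0.9683 -0.2456; 0.5628 0.1784 0.8071], t=(0.0800, -0.0700, 5.0603)
after S1 (rot_of_se3): [0.8253 -0.1747 -0.5369; 0.0452 0.9683 -0.2456; 0.5628 0.1784 0.8071]
after S2 (compose_so3): [-0.4981 -0.3811 -0.7789; -0.4101 0.8950 -0.1756; 0.7640 0.2320 -0.6021]
after S3 (compose_so3): [0.4659 0.2967 0.8336; -0.8301 -0.1797 0.5279; 0.3064 -0.9379 0.1626]
after S4 (compose_so3): [-0.3652 -0.0922 0.9264; -0.8971 -0.2310 -0.3767; 0.2487 -0.9686 0.0017]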